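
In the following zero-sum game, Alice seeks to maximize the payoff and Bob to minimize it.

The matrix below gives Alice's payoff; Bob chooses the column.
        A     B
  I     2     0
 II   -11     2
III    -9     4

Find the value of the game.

Row II is strictly dominated by row III, so Alice never plays it.
The remaining 2×2 game on (I, III) × (A, B) has no saddle point. Let Alice play I with probability p; indifference gives 2p − 9(1−p) = 4(1−p), so p = 13/15.
Similarly Bob's optimal q on A is 4/15, and the value is 2·(4/15) + (0)·(11/15) = 8/15.

8/15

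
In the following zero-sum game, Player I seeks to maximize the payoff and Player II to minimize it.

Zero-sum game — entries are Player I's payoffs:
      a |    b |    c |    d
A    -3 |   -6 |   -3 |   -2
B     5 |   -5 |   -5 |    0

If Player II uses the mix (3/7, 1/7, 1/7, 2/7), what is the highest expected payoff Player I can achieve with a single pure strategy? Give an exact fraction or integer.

A: (-3)·(3/7) + (-6)·(1/7) + (-3)·(1/7) + (-2)·(2/7) = -22/7.
B: (5)·(3/7) + (-5)·(1/7) + (-5)·(1/7) + (0)·(2/7) = 5/7.
The best pure response is B with expected payoff 5/7.

5/7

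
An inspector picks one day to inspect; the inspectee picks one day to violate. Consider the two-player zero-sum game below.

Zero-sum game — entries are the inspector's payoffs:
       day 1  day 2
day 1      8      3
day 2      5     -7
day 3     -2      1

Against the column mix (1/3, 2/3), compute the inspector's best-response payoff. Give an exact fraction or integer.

14/3

day 1: (8)·(1/3) + (3)·(2/3) = 14/3.
day 2: (5)·(1/3) + (-7)·(2/3) = -3.
day 3: (-2)·(1/3) + (1)·(2/3) = 0.
The best pure response is day 1 with expected payoff 14/3.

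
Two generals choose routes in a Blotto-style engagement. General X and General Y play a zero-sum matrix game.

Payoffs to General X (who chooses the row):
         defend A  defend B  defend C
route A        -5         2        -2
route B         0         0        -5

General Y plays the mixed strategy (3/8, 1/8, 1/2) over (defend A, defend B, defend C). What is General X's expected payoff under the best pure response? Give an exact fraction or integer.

route A: (-5)·(3/8) + (2)·(1/8) + (-2)·(1/2) = -21/8.
route B: (0)·(3/8) + (0)·(1/8) + (-5)·(1/2) = -5/2.
The best pure response is route B with expected payoff -5/2.

-5/2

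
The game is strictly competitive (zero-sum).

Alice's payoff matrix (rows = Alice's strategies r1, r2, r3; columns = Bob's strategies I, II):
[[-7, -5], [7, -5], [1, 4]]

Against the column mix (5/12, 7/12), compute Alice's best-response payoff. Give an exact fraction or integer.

r1: (-7)·(5/12) + (-5)·(7/12) = -35/6.
r2: (7)·(5/12) + (-5)·(7/12) = 0.
r3: (1)·(5/12) + (4)·(7/12) = 11/4.
The best pure response is r3 with expected payoff 11/4.

11/4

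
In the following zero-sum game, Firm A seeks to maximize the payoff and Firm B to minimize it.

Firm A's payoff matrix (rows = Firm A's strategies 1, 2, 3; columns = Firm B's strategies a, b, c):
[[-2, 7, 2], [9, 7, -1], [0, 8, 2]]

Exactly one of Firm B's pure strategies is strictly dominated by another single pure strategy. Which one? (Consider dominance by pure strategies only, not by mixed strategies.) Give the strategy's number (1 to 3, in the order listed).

2

Firm B prefers columns that give Firm A less. Compare b with c: 2 < 7, -1 < 7, 2 < 8.
So c strictly dominates b for Firm B; b is strictly dominated.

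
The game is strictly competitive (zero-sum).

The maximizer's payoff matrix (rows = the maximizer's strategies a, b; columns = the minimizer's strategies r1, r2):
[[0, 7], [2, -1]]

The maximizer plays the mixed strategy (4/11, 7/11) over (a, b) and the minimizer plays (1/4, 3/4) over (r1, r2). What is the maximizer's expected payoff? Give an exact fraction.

7/4

Against (1/4, 3/4), each row's expected payoff is a: 21/4; b: -1/4.
Taking the (4/11, 7/11)-weighted average: (4/11)·(21/4) + (7/11)·(-1/4) = 7/4.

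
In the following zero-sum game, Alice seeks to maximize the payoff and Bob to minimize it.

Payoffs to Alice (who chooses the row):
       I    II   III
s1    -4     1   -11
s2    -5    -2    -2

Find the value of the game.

-47/10

Column II is strictly dominated by I for Bob (it gives Alice more in every row).
The remaining 2×2 game on (s1, s2) × (I, III) has no saddle point. Let Alice play s1 with probability p; indifference gives −4p − 5(1−p) = −11p − 2(1−p), so p = 3/10.
Similarly Bob's optimal q on I is 9/10, and the value is -4·(9/10) + (-11)·(1/10) = -47/10.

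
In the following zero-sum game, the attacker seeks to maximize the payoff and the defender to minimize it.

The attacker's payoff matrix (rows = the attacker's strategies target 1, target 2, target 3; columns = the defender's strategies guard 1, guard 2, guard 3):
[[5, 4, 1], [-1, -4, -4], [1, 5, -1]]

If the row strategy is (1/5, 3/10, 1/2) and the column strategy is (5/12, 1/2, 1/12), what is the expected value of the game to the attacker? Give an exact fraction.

Against (5/12, 1/2, 1/12), each row's expected payoff is target 1: 25/6; target 2: -11/4; target 3: 17/6.
Taking the (1/5, 3/10, 1/2)-weighted average: (1/5)·(25/6) + (3/10)·(-11/4) + (1/2)·(17/6) = 57/40.

57/40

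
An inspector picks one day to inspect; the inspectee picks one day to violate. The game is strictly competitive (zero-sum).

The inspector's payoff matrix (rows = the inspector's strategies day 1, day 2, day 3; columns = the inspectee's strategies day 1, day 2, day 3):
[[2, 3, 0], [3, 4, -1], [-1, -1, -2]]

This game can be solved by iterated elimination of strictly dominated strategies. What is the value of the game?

Column day 2 is strictly dominated by day 3 for the inspectee (0<3, -1<4, -2<-1); eliminate day 2.
Column day 1 is strictly dominated by day 3 for the inspectee (0<2, -1<3, -2<-1); eliminate day 1.
Row day 3 is strictly dominated by row day 1 (0>-2); eliminate day 3.
Row day 2 is strictly dominated by row day 1 (0>-1); eliminate day 2.
Only (day 1, day 3) remains, with payoff 0.

0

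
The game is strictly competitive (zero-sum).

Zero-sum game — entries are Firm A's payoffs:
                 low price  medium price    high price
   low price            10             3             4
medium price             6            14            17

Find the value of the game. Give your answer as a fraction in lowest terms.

Column high price is strictly dominated by medium price for Firm B (it gives Firm A more in every row).
The remaining 2×2 game on (low price, medium price) × (low price, medium price) has no saddle point. Let Firm A play low price with probability p; indifference gives 10p + 6(1−p) = 3p + 14(1−p), so p = 8/15.
Similarly Firm B's optimal q on low price is 11/15, and the value is 10·(11/15) + (3)·(4/15) = 122/15.

122/15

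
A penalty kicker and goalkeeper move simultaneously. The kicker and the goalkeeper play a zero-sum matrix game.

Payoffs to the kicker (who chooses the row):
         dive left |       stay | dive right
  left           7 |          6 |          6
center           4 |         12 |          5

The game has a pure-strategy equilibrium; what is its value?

Row minima: 6, 4 → the kicker's maximin is 6.
Column maxima: 7, 12, 6 → the goalkeeper's minimax is 6.
They coincide at (left, dive right), so the value is 6.

6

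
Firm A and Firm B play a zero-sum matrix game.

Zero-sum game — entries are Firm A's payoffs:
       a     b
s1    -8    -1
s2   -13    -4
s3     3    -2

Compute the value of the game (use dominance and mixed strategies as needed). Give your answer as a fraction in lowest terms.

Row s2 is strictly dominated by row s1, so Firm A never plays it.
The remaining 2×2 game on (s1, s3) × (a, b) has no saddle point. Let Firm A play s1 with probability p; indifference gives −8p + 3(1−p) = −p − 2(1−p), so p = 5/12.
Similarly Firm B's optimal q on a is 1/12, and the value is -8·(1/12) + (-1)·(11/12) = -19/12.

-19/12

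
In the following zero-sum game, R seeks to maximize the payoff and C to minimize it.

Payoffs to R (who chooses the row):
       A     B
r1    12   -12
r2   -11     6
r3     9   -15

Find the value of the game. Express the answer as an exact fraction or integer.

-60/41

Row r3 is strictly dominated by row r1, so R never plays it.
The remaining 2×2 game on (r1, r2) × (A, B) has no saddle point. Let R play r1 with probability p; indifference gives 12p − 11(1−p) = −12p + 6(1−p), so p = 17/41.
Similarly C's optimal q on A is 18/41, and the value is 12·(18/41) + (-12)·(23/41) = -60/41.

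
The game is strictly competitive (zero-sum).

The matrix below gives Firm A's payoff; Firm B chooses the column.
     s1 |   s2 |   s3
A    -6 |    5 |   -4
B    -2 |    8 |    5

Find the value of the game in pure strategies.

Row minima: -6, -2 → Firm A's maximin is -2.
Column maxima: -2, 8, 5 → Firm B's minimax is -2.
They coincide at (B, s1), so the value is -2.

-2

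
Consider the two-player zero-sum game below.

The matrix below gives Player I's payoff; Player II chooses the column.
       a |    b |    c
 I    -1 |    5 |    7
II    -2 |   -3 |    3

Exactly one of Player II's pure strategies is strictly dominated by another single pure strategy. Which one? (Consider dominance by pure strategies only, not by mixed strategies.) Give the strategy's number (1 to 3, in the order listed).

Player II prefers columns that give Player I less. Compare c with a: -1 < 7, -2 < 3.
So a strictly dominates c for Player II; c is strictly dominated.

3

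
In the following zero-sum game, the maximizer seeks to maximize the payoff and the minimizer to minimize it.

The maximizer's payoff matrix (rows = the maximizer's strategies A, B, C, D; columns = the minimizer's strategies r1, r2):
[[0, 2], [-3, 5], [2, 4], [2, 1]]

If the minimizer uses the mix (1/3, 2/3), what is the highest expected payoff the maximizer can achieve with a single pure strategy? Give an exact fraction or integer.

10/3

A: (0)·(1/3) + (2)·(2/3) = 4/3.
B: (-3)·(1/3) + (5)·(2/3) = 7/3.
C: (2)·(1/3) + (4)·(2/3) = 10/3.
D: (2)·(1/3) + (1)·(2/3) = 4/3.
The best pure response is C with expected payoff 10/3.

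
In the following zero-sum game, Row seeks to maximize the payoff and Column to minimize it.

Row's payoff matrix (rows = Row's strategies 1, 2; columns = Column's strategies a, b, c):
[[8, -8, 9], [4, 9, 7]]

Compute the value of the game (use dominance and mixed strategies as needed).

Column c is strictly dominated by a for Column (it gives Row more in every row).
The remaining 2×2 game on (1, 2) × (a, b) has no saddle point. Let Row play 1 with probability p; indifference gives 8p + 4(1−p) = −8p + 9(1−p), so p = 5/21.
Similarly Column's optimal q on a is 17/21, and the value is 8·(17/21) + (-8)·(4/21) = 104/21.

104/21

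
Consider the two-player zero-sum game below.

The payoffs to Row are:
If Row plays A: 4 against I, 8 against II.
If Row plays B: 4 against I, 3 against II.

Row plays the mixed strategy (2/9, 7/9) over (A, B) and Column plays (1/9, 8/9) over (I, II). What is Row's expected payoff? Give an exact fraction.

Against (1/9, 8/9), each row's expected payoff is A: 68/9; B: 28/9.
Taking the (2/9, 7/9)-weighted average: (2/9)·(68/9) + (7/9)·(28/9) = 332/81.

332/81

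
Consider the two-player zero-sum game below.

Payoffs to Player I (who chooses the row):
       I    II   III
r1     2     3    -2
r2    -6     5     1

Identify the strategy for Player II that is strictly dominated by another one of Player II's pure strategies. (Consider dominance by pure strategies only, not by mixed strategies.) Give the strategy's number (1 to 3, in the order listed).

Player II prefers columns that give Player I less. Compare II with I: 2 < 3, -6 < 5.
So I strictly dominates II for Player II; II is strictly dominated.

2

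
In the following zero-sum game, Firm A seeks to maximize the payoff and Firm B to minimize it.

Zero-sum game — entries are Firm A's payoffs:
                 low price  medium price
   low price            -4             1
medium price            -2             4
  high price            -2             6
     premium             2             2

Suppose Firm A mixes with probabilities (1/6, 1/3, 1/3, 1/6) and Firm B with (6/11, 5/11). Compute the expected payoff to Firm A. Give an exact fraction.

Against (6/11, 5/11), each row's expected payoff is low price: -19/11; medium price: 8/11; high price: 18/11; premium: 2.
Taking the (1/6, 1/3, 1/3, 1/6)-weighted average: (1/6)·(-19/11) + (1/3)·(8/11) + (1/3)·(18/11) + (1/6)·(2) = 5/6.

5/6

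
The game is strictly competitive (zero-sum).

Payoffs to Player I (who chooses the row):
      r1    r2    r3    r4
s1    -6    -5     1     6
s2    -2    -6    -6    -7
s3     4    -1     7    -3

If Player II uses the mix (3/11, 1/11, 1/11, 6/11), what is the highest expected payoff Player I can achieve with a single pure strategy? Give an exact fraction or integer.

14/11

s1: (-6)·(3/11) + (-5)·(1/11) + (1)·(1/11) + (6)·(6/11) = 14/11.
s2: (-2)·(3/11) + (-6)·(1/11) + (-6)·(1/11) + (-7)·(6/11) = -60/11.
s3: (4)·(3/11) + (-1)·(1/11) + (7)·(1/11) + (-3)·(6/11) = 0.
The best pure response is s1 with expected payoff 14/11.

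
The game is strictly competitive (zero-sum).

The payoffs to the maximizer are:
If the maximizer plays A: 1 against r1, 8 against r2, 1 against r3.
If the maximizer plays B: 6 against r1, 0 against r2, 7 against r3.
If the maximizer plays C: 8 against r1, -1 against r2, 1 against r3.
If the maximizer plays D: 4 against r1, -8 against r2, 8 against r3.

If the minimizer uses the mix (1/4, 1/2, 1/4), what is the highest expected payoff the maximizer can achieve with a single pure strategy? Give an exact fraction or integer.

A: (1)·(1/4) + (8)·(1/2) + (1)·(1/4) = 9/2.
B: (6)·(1/4) + (0)·(1/2) + (7)·(1/4) = 13/4.
C: (8)·(1/4) + (-1)·(1/2) + (1)·(1/4) = 7/4.
D: (4)·(1/4) + (-8)·(1/2) + (8)·(1/4) = -1.
The best pure response is A with expected payoff 9/2.

9/2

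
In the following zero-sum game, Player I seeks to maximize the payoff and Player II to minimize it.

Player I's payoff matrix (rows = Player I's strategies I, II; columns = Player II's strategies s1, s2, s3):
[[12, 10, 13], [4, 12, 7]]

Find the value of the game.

Column s3 is strictly dominated by s1 for Player II (it gives Player I more in every row).
The remaining 2×2 game on (I, II) × (s1, s2) has no saddle point. Let Player I play I with probability p; indifference gives 12p + 4(1−p) = 10p + 12(1−p), so p = 4/5.
Similarly Player II's optimal q on s1 is 1/5, and the value is 12·(1/5) + (10)·(4/5) = 52/5.

52/5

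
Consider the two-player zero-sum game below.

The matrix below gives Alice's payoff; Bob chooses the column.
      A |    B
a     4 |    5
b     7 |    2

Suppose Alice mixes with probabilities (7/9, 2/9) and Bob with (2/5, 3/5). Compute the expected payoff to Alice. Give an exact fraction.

67/15

Against (2/5, 3/5), each row's expected payoff is a: 23/5; b: 4.
Taking the (7/9, 2/9)-weighted average: (7/9)·(23/5) + (2/9)·(4) = 67/15.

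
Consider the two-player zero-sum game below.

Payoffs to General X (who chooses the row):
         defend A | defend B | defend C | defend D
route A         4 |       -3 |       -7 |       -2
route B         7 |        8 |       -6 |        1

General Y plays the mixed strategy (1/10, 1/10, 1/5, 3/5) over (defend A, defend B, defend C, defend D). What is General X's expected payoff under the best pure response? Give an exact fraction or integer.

9/10

route A: (4)·(1/10) + (-3)·(1/10) + (-7)·(1/5) + (-2)·(3/5) = -5/2.
route B: (7)·(1/10) + (8)·(1/10) + (-6)·(1/5) + (1)·(3/5) = 9/10.
The best pure response is route B with expected payoff 9/10.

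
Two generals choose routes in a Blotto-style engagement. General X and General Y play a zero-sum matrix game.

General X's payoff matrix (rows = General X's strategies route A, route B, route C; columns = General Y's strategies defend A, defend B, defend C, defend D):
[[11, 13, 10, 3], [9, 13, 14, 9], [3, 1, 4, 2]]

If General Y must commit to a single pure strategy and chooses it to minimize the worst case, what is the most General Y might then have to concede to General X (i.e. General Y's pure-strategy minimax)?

9

The worst case (largest entry) in each column is defend A: 11, defend B: 13, defend C: 14, defend D: 9.
The best (smallest) of these is 9.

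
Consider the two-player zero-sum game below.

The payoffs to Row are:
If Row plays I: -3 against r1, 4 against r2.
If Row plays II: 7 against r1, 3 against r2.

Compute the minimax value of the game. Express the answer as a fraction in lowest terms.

Row minima are -3 and 3, so Row's maximin is 3; column maxima are 7 and 4, so Column's minimax is 4. These differ, so the equilibrium is in mixed strategies.
Let Row play I with probability p. Column is indifferent when −3p + 7(1−p) = 4p + 3(1−p), giving p = 4/11.
Let Column play r1 with probability q. Row is indifferent when −3q + 4(1−q) = 7q + 3(1−q), giving q = 1/11.
The value is -3·(1/11) + (4)·(10/11) = 37/11.

37/11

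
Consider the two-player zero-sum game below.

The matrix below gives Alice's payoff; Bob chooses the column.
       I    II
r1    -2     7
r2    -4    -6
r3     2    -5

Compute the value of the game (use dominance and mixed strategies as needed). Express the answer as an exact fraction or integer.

1/4

Row r2 is strictly dominated by row r3, so Alice never plays it.
The remaining 2×2 game on (r1, r3) × (I, II) has no saddle point. Let Alice play r1 with probability p; indifference gives −2p + 2(1−p) = 7p − 5(1−p), so p = 7/16.
Similarly Bob's optimal q on I is 3/4, and the value is -2·(3/4) + (7)·(1/4) = 1/4.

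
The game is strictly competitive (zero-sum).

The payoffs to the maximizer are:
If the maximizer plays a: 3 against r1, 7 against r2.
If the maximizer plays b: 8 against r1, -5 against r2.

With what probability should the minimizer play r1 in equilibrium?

Row minima are 3 and -5, so the maximizer's maximin is 3; column maxima are 8 and 7, so the minimizer's minimax is 7. These differ, so the equilibrium is in mixed strategies.
Let the minimizer play r1 with probability q. The maximizer is indifferent when 3q + 7(1−q) = 8q − 5(1−q), giving q = 12/17.

12/17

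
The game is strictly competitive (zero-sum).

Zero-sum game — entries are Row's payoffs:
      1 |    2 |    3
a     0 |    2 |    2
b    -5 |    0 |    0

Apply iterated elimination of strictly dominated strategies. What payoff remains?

Row b is strictly dominated by row a (0>-5, 2>0, 2>0); eliminate b.
Column 3 is strictly dominated by 1 for Column (0<2); eliminate 3.
Column 2 is strictly dominated by 1 for Column (0<2); eliminate 2.
Only (a, 1) remains, with payoff 0.

0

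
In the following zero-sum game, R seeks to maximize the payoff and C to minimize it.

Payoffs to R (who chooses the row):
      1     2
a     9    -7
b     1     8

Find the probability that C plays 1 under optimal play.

15/23

Row minima are -7 and 1, so R's maximin is 1; column maxima are 9 and 8, so C's minimax is 8. These differ, so the equilibrium is in mixed strategies.
Let C play 1 with probability q. R is indifferent when 9q − 7(1−q) = q + 8(1−q), giving q = 15/23.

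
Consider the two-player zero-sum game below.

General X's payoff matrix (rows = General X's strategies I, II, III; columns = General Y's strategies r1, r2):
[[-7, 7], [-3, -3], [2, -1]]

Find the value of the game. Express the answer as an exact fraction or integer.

7/17

Row II is strictly dominated by row III, so General X never plays it.
The remaining 2×2 game on (I, III) × (r1, r2) has no saddle point. Let General X play I with probability p; indifference gives −7p + 2(1−p) = 7p − (1−p), so p = 3/17.
Similarly General Y's optimal q on r1 is 8/17, and the value is -7·(8/17) + (7)·(9/17) = 7/17.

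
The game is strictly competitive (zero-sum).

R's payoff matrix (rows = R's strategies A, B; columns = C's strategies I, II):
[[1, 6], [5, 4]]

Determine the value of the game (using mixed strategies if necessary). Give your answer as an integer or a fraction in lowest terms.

Row minima are 1 and 4, so R's maximin is 4; column maxima are 5 and 6, so C's minimax is 5. These differ, so the equilibrium is in mixed strategies.
Let R play A with probability p. C is indifferent when p + 5(1−p) = 6p + 4(1−p), giving p = 1/6.
Let C play I with probability q. R is indifferent when q + 6(1−q) = 5q + 4(1−q), giving q = 1/3.
The value is 1·(1/3) + (6)·(2/3) = 13/3.

13/3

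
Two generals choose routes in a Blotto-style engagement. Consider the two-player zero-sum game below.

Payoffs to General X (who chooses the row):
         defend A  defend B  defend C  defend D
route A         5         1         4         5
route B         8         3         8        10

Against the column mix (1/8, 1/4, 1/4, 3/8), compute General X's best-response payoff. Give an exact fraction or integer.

route A: (5)·(1/8) + (1)·(1/4) + (4)·(1/4) + (5)·(3/8) = 15/4.
route B: (8)·(1/8) + (3)·(1/4) + (8)·(1/4) + (10)·(3/8) = 15/2.
The best pure response is route B with expected payoff 15/2.

15/2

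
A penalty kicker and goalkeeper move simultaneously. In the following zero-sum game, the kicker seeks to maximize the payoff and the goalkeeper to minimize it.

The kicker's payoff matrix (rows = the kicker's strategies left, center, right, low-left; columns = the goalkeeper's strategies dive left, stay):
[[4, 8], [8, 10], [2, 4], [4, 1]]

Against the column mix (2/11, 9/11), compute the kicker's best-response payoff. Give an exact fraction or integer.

left: (4)·(2/11) + (8)·(9/11) = 80/11.
center: (8)·(2/11) + (10)·(9/11) = 106/11.
right: (2)·(2/11) + (4)·(9/11) = 40/11.
low-left: (4)·(2/11) + (1)·(9/11) = 17/11.
The best pure response is center with expected payoff 106/11.

106/11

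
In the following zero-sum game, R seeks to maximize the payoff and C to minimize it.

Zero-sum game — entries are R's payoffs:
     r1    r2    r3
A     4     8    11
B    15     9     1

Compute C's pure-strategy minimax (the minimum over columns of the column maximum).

9

The worst case (largest entry) in each column is r1: 15, r2: 9, r3: 11.
The best (smallest) of these is 9.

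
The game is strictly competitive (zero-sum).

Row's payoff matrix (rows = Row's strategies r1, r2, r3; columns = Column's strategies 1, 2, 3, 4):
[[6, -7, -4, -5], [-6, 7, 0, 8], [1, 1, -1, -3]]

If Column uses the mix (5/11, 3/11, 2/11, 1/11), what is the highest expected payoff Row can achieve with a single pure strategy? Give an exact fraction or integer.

r1: (6)·(5/11) + (-7)·(3/11) + (-4)·(2/11) + (-5)·(1/11) = -4/11.
r2: (-6)·(5/11) + (7)·(3/11) + (0)·(2/11) + (8)·(1/11) = -1/11.
r3: (1)·(5/11) + (1)·(3/11) + (-1)·(2/11) + (-3)·(1/11) = 3/11.
The best pure response is r3 with expected payoff 3/11.

3/11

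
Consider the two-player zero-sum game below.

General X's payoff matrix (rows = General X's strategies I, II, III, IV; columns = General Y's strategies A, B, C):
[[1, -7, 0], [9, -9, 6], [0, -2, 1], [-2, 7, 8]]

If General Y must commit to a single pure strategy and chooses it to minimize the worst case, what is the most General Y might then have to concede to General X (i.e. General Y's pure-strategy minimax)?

The worst case (largest entry) in each column is A: 9, B: 7, C: 8.
The best (smallest) of these is 7.

7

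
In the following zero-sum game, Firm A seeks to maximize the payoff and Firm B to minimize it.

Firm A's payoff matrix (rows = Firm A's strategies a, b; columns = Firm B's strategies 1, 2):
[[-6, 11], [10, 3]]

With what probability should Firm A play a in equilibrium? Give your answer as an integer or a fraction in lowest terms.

7/24

Row minima are -6 and 3, so Firm A's maximin is 3; column maxima are 10 and 11, so Firm B's minimax is 10. These differ, so the equilibrium is in mixed strategies.
Let Firm A play a with probability p. Firm B is indifferent when −6p + 10(1−p) = 11p + 3(1−p), giving p = 7/24.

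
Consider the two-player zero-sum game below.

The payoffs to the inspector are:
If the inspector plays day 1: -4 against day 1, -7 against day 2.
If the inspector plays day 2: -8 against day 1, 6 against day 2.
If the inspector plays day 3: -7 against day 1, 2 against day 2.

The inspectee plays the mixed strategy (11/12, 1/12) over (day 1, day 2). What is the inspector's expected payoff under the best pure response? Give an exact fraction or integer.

-17/4

day 1: (-4)·(11/12) + (-7)·(1/12) = -17/4.
day 2: (-8)·(11/12) + (6)·(1/12) = -41/6.
day 3: (-7)·(11/12) + (2)·(1/12) = -25/4.
The best pure response is day 1 with expected payoff -17/4.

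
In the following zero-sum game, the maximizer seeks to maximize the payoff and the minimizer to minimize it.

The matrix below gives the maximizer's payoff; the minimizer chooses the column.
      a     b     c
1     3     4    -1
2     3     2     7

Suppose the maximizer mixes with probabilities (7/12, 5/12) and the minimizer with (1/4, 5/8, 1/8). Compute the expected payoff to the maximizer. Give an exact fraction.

145/48

Against (1/4, 5/8, 1/8), each row's expected payoff is 1: 25/8; 2: 23/8.
Taking the (7/12, 5/12)-weighted average: (7/12)·(25/8) + (5/12)·(23/8) = 145/48.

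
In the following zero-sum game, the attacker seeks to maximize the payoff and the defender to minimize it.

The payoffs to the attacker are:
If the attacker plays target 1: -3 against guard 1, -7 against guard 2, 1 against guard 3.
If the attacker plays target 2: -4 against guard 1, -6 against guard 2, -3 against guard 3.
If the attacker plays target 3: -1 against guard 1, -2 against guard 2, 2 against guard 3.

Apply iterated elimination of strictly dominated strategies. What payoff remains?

Column guard 3 is strictly dominated by guard 1 for the defender (-3<1, -4<-3, -1<2); eliminate guard 3.
Column guard 1 is strictly dominated by guard 2 for the defender (-7<-3, -6<-4, -2<-1); eliminate guard 1.
Row target 1 is strictly dominated by row target 2 (-6>-7); eliminate target 1.
Row target 2 is strictly dominated by row target 3 (-2>-6); eliminate target 2.
Only (target 3, guard 2) remains, with payoff -2.

-2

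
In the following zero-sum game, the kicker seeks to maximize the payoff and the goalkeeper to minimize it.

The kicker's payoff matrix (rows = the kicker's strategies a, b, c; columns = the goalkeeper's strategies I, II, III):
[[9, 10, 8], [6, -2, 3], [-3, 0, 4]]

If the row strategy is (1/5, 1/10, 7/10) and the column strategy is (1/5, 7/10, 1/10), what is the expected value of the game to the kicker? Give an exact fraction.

Against (1/5, 7/10, 1/10), each row's expected payoff is a: 48/5; b: 1/10; c: -1/5.
Taking the (1/5, 1/10, 7/10)-weighted average: (1/5)·(48/5) + (1/10)·(1/10) + (7/10)·(-1/5) = 179/100.

179/100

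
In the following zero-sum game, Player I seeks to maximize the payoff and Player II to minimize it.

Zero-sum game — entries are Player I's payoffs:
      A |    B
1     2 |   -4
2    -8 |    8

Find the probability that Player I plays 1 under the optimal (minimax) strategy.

Row minima are -4 and -8, so Player I's maximin is -4; column maxima are 2 and 8, so Player II's minimax is 2. These differ, so the equilibrium is in mixed strategies.
Let Player I play 1 with probability p. Player II is indifferent when 2p − 8(1−p) = −4p + 8(1−p), giving p = 8/11.

8/11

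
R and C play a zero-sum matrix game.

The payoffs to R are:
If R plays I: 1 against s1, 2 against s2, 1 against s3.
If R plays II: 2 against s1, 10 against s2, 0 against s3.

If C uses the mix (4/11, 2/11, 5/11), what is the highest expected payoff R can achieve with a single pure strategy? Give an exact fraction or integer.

28/11

I: (1)·(4/11) + (2)·(2/11) + (1)·(5/11) = 13/11.
II: (2)·(4/11) + (10)·(2/11) + (0)·(5/11) = 28/11.
The best pure response is II with expected payoff 28/11.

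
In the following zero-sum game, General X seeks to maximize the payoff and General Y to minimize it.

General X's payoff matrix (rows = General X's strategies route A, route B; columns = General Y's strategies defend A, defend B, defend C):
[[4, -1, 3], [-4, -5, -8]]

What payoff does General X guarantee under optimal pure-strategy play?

Row minima: -1, -8 → General X's maximin is -1.
Column maxima: 4, -1, 3 → General Y's minimax is -1.
They coincide at (route A, defend B), so the value is -1.

-1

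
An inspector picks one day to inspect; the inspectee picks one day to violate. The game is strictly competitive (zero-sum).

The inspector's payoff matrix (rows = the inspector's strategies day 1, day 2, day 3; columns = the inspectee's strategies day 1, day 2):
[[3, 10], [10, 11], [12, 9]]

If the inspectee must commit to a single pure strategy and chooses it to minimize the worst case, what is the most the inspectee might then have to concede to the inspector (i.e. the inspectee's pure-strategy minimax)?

The worst case (largest entry) in each column is day 1: 12, day 2: 11.
The best (smallest) of these is 11.

11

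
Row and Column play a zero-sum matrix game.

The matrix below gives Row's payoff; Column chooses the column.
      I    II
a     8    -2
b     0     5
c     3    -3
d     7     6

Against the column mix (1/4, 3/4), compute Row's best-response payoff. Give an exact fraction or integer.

25/4

a: (8)·(1/4) + (-2)·(3/4) = 1/2.
b: (0)·(1/4) + (5)·(3/4) = 15/4.
c: (3)·(1/4) + (-3)·(3/4) = -3/2.
d: (7)·(1/4) + (6)·(3/4) = 25/4.
The best pure response is d with expected payoff 25/4.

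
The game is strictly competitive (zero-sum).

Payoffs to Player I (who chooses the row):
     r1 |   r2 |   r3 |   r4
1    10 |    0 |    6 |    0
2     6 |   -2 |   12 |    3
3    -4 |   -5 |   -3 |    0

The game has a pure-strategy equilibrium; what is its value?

Row minima: 0, -2, -5 → Player I's maximin is 0.
Column maxima: 10, 0, 12, 3 → Player II's minimax is 0.
They coincide at (1, r2), so the value is 0.

0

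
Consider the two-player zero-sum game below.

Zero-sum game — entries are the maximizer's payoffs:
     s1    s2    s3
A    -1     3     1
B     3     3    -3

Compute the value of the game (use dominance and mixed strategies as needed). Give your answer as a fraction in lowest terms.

Column s2 is strictly dominated by s3 for the minimizer (it gives the maximizer more in every row).
The remaining 2×2 game on (A, B) × (s1, s3) has no saddle point. Let the maximizer play A with probability p; indifference gives −p + 3(1−p) = p − 3(1−p), so p = 3/4.
Similarly the minimizer's optimal q on s1 is 1/2, and the value is -1·(1/2) + (1)·(1/2) = 0.

0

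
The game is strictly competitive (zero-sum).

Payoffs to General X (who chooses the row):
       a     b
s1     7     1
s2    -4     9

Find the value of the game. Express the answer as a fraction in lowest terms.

Row minima are 1 and -4, so General X's maximin is 1; column maxima are 7 and 9, so General Y's minimax is 7. These differ, so the equilibrium is in mixed strategies.
Let General X play s1 with probability p. General Y is indifferent when 7p − 4(1−p) = p + 9(1−p), giving p = 13/19.
Let General Y play a with probability q. General X is indifferent when 7q + (1−q) = −4q + 9(1−q), giving q = 8/19.
The value is 7·(8/19) + (1)·(11/19) = 67/19.

67/19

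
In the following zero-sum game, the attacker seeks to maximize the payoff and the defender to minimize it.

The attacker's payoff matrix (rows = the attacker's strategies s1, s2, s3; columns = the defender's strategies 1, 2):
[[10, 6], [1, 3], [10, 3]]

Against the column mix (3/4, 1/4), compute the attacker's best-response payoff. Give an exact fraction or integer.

9

s1: (10)·(3/4) + (6)·(1/4) = 9.
s2: (1)·(3/4) + (3)·(1/4) = 3/2.
s3: (10)·(3/4) + (3)·(1/4) = 33/4.
The best pure response is s1 with expected payoff 9.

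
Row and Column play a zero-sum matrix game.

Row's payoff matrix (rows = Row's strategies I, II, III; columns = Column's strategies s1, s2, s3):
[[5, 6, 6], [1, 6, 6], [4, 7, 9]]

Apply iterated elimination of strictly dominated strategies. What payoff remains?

5

Column s2 is strictly dominated by s1 for Column (5<6, 1<6, 4<7); eliminate s2.
Column s3 is strictly dominated by s1 for Column (5<6, 1<6, 4<9); eliminate s3.
Row III is strictly dominated by row I (5>4); eliminate III.
Row II is strictly dominated by row I (5>1); eliminate II.
Only (I, s1) remains, with payoff 5.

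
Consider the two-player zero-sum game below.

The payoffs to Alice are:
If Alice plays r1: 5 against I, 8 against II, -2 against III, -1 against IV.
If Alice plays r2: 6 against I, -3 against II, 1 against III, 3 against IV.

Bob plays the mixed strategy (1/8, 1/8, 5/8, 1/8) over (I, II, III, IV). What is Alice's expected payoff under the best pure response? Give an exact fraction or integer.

11/8

r1: (5)·(1/8) + (8)·(1/8) + (-2)·(5/8) + (-1)·(1/8) = 1/4.
r2: (6)·(1/8) + (-3)·(1/8) + (1)·(5/8) + (3)·(1/8) = 11/8.
The best pure response is r2 with expected payoff 11/8.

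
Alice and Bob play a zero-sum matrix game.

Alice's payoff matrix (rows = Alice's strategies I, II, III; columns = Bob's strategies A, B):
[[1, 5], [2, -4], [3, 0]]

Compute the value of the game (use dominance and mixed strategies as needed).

Row II is strictly dominated by row III, so Alice never plays it.
The remaining 2×2 game on (I, III) × (A, B) has no saddle point. Let Alice play I with probability p; indifference gives p + 3(1−p) = 5p, so p = 3/7.
Similarly Bob's optimal q on A is 5/7, and the value is 1·(5/7) + (5)·(2/7) = 15/7.

15/7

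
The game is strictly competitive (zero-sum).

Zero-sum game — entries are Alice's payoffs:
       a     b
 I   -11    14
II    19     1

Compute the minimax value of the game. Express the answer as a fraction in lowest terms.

Row minima are -11 and 1, so Alice's maximin is 1; column maxima are 19 and 14, so Bob's minimax is 14. These differ, so the equilibrium is in mixed strategies.
Let Alice play I with probability p. Bob is indifferent when −11p + 19(1−p) = 14p + (1−p), giving p = 18/43.
Let Bob play a with probability q. Alice is indifferent when −11q + 14(1−q) = 19q + (1−q), giving q = 13/43.
The value is -11·(13/43) + (14)·(30/43) = 277/43.

277/43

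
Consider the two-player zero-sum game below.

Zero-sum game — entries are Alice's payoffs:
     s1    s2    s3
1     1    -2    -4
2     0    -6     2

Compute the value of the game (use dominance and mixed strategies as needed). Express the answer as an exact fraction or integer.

-14/5

Column s1 is strictly dominated by s2 for Bob (it gives Alice more in every row).
The remaining 2×2 game on (1, 2) × (s2, s3) has no saddle point. Let Alice play 1 with probability p; indifference gives −2p − 6(1−p) = −4p + 2(1−p), so p = 4/5.
Similarly Bob's optimal q on s2 is 3/5, and the value is -2·(3/5) + (-4)·(2/5) = -14/5.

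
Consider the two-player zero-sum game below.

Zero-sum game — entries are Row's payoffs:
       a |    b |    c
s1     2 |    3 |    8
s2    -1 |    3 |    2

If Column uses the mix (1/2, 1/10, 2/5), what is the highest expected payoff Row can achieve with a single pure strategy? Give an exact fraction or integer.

9/2

s1: (2)·(1/2) + (3)·(1/10) + (8)·(2/5) = 9/2.
s2: (-1)·(1/2) + (3)·(1/10) + (2)·(2/5) = 3/5.
The best pure response is s1 with expected payoff 9/2.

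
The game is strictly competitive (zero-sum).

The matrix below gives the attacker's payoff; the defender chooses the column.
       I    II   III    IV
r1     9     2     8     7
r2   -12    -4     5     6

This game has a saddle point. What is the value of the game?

2

Row minima: 2, -12 → the attacker's maximin is 2.
Column maxima: 9, 2, 8, 7 → the defender's minimax is 2.
They coincide at (r1, II), so the value is 2.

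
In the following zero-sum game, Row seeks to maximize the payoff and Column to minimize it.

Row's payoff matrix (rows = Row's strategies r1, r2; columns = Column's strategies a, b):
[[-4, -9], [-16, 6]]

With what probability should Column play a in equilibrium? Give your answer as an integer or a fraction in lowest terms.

Row minima are -9 and -16, so Row's maximin is -9; column maxima are -4 and 6, so Column's minimax is -4. These differ, so the equilibrium is in mixed strategies.
Let Column play a with probability q. Row is indifferent when −4q − 9(1−q) = −16q + 6(1−q), giving q = 5/9.

5/9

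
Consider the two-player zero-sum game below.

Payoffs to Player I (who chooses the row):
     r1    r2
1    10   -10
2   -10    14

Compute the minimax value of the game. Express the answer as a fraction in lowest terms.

10/11

Row minima are -10 and -10, so Player I's maximin is -10; column maxima are 10 and 14, so Player II's minimax is 10. These differ, so the equilibrium is in mixed strategies.
Let Player I play 1 with probability p. Player II is indifferent when 10p − 10(1−p) = −10p + 14(1−p), giving p = 6/11.
Let Player II play r1 with probability q. Player I is indifferent when 10q − 10(1−q) = −10q + 14(1−q), giving q = 6/11.
The value is 10·(6/11) + (-10)·(5/11) = 10/11.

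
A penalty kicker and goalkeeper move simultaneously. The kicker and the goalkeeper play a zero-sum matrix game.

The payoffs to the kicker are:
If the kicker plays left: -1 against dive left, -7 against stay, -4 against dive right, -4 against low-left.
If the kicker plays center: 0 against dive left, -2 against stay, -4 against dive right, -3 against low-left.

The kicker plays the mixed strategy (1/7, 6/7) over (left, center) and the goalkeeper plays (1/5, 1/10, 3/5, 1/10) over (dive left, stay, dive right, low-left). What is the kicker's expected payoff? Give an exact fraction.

Against (1/5, 1/10, 3/5, 1/10), each row's expected payoff is left: -37/10; center: -29/10.
Taking the (1/7, 6/7)-weighted average: (1/7)·(-37/10) + (6/7)·(-29/10) = -211/70.

-211/70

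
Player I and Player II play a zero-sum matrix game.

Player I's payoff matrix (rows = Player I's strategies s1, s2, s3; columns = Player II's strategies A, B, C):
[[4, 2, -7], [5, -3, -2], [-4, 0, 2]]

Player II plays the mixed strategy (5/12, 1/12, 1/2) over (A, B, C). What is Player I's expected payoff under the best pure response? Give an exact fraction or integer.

s1: (4)·(5/12) + (2)·(1/12) + (-7)·(1/2) = -5/3.
s2: (5)·(5/12) + (-3)·(1/12) + (-2)·(1/2) = 5/6.
s3: (-4)·(5/12) + (0)·(1/12) + (2)·(1/2) = -2/3.
The best pure response is s2 with expected payoff 5/6.

5/6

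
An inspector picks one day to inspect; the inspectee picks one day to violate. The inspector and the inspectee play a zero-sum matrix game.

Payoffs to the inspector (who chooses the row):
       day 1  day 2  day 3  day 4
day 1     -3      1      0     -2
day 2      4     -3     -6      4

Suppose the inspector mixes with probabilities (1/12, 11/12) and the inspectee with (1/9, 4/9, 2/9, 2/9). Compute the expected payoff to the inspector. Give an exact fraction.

-5/4

Against (1/9, 4/9, 2/9, 2/9), each row's expected payoff is day 1: -1/3; day 2: -4/3.
Taking the (1/12, 11/12)-weighted average: (1/12)·(-1/3) + (11/12)·(-4/3) = -5/4.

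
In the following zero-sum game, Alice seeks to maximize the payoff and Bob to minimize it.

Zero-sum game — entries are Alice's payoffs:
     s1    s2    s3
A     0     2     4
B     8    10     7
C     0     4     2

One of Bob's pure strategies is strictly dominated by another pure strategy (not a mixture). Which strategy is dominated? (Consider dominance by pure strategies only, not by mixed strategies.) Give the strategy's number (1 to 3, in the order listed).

2

Bob prefers columns that give Alice less. Compare s2 with s1: 0 < 2, 8 < 10, 0 < 4.
So s1 strictly dominates s2 for Bob; s2 is strictly dominated.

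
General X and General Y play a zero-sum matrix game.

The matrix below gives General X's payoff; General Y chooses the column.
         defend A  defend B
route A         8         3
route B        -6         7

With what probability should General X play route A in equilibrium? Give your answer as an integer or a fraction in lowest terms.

Row minima are 3 and -6, so General X's maximin is 3; column maxima are 8 and 7, so General Y's minimax is 7. These differ, so the equilibrium is in mixed strategies.
Let General X play route A with probability p. General Y is indifferent when 8p − 6(1−p) = 3p + 7(1−p), giving p = 13/18.

13/18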